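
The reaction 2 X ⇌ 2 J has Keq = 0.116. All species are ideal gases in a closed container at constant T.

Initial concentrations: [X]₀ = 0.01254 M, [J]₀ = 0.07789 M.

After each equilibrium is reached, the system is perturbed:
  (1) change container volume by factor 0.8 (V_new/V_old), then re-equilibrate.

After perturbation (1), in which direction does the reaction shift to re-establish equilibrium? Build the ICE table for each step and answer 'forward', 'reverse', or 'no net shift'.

Q₀ = 38.58 vs Keq = 0.116 ⇒ Q>K, reverse
Step 1:
                  X         J
  Initial   0.01254   0.07789
  Change    0.05492  -0.05492
  Equil     0.06746   0.02297
  solve Keq expr → x = -0.02746; check Q = 0.116
Then change container volume by factor 0.8 (V_new/V_old).
Step 2:
                  X         J
  Initial   0.08432   0.02872
  Change          0         0
  Equil     0.08432   0.02872
  solve Keq expr → x = 0; check Q = 0.116

Direction: no net shift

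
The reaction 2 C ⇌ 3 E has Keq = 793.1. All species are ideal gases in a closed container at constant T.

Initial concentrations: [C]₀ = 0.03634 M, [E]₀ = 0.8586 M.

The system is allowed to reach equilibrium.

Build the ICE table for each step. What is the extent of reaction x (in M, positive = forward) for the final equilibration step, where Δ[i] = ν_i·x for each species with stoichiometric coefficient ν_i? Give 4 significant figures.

Q₀ = 479.3 vs Keq = 793.1 ⇒ Q<K, forward
Step 1:
                    C           E
  init        0.03634      0.8586
  Δ          -0.00753      0.0113
  eq          0.02881      0.8699
  solve Keq expr → x = 0.003765; check Q = 793.1

x = 0.003765 M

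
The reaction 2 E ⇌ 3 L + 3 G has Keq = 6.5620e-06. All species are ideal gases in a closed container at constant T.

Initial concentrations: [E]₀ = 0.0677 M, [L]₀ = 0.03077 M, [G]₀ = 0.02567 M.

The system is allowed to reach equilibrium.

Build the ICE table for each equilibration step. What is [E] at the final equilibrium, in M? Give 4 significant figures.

Q₀ = 1.0752e-07 vs Keq = 6.5620e-06 ⇒ Q<K, forward
Step 1:
                  E         L         G
  init       0.0677   0.03077   0.02567
  Δ        -0.01535   0.02303   0.02303
  eq        0.05235    0.0538    0.0487
  solve Keq expr → x = 0.007676; check Q = 6.5620e-06

[E]_eq = 0.05235 M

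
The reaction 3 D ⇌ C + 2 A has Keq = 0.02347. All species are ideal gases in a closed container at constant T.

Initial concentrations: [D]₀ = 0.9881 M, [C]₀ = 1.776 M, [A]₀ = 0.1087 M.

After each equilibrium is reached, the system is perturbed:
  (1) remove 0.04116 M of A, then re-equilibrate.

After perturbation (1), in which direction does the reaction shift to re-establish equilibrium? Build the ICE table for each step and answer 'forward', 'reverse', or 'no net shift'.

Direction: forward

Q₀ = 0.02175 vs Keq = 0.02347 ⇒ Q<K, forward
Step 1:
                    D           C           A
  I            0.9881       1.776      0.1087
  C         -0.004964    0.001655    0.003309
  E            0.9831       1.778       0.112
  solve Keq expr → x = 0.001655; check Q = 0.02347
Then remove 0.04116 M of A.
Step 2:
                    D           C           A
  I            0.9831       1.778     0.07085
  C           -0.0487     0.01623     0.03247
  E            0.9344       1.794      0.1033
  solve Keq expr → x = 0.01623; check Q = 0.02347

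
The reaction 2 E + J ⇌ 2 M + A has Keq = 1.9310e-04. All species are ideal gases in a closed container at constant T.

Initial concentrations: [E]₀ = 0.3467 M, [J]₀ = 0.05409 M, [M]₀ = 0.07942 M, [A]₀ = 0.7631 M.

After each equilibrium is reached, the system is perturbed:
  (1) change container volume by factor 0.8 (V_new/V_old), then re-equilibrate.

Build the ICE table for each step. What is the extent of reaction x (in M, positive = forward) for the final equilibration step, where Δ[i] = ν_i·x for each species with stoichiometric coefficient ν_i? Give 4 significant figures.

x = 0 M

Q₀ = 0.7403 vs Keq = 1.9310e-04 ⇒ Q>K, reverse
Step 1:
                   E          J          M          A
  I           0.3467    0.05409    0.07942     0.7631
  C          0.07731    0.03866   -0.07731   -0.03866
  E            0.424    0.09275   0.002108     0.7244
  solve Keq expr → x = -0.03866; check Q = 1.9310e-04
Then change container volume by factor 0.8 (V_new/V_old).
Step 2:
                   E          J          M          A
  I             0.53     0.1159   0.002635     0.9056
  C                0          0          0          0
  E             0.53     0.1159   0.002635     0.9056
  solve Keq expr → x = 0; check Q = 1.9310e-04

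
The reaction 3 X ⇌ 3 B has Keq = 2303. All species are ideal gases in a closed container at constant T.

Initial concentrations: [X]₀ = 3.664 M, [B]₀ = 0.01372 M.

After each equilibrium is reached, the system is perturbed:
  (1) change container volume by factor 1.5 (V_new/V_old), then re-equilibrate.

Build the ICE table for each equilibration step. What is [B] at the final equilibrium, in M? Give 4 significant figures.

Q₀ = 5.2504e-08 vs Keq = 2303 ⇒ Q<K, forward
Step 1:
                  X         B
  Initial     3.664   0.01372
  Change     -3.405     3.405
  Equil      0.2589     3.419
  solve Keq expr → x = 1.135; check Q = 2303
Then change container volume by factor 1.5 (V_new/V_old).
Step 2:
                  X         B
  Initial    0.1726     2.279
  Change          0         0
  Equil      0.1726     2.279
  solve Keq expr → x = 0; check Q = 2303

[B]_eq = 2.279 M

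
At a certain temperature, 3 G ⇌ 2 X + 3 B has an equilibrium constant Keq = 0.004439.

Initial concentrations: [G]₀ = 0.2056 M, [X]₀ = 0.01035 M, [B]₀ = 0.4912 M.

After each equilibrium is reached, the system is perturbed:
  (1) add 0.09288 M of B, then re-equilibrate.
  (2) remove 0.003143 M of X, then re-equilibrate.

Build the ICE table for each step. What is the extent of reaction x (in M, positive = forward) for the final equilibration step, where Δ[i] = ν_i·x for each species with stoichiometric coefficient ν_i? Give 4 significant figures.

Q₀ = 0.001461 vs Keq = 0.004439 ⇒ Q<K, forward
Step 1:
                   G          X          B
  I           0.2056    0.01035     0.4912
  C         -0.00908   0.006053    0.00908
  E           0.1965     0.0164     0.5003
  solve Keq expr → x = 0.003027; check Q = 0.004439
Then add 0.09288 M of B.
Step 2:
                   G          X          B
  I           0.1965     0.0164     0.5932
  C         0.004635   -0.00309  -0.004635
  E           0.2012    0.01331     0.5885
  solve Keq expr → x = -0.001545; check Q = 0.004439
Then remove 0.003143 M of X.
Step 3:
                   G          X          B
  I           0.2012    0.01017     0.5885
  C        -0.003938   0.002625   0.003938
  E           0.1972     0.0128     0.5925
  solve Keq expr → x = 0.001313; check Q = 0.004439

x = 0.001313 M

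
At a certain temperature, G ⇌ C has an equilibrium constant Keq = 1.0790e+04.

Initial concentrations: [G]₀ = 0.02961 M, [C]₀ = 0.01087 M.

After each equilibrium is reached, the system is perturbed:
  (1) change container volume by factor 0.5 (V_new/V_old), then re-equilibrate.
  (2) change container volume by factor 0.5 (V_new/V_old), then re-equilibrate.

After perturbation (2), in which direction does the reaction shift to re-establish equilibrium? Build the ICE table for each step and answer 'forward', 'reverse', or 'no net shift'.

Q₀ = 0.3671 vs Keq = 1.0790e+04 ⇒ Q<K, forward
Step 1:
                   G          C
  Initial    0.02961    0.01087
  Change    -0.02961    0.02961
  Equil   3.7513e-06    0.04048
  solve Keq expr → x = 0.02961; check Q = 1.0790e+04
Then change container volume by factor 0.5 (V_new/V_old).
Step 2:
                   G          C
  Initial 7.5025e-06    0.08095
  Change           0          0
  Equil   7.5025e-06    0.08095
  solve Keq expr → x = 0; check Q = 1.0790e+04
Then change container volume by factor 0.5 (V_new/V_old).
Step 3:
                   G          C
  Initial 1.5005e-05     0.1619
  Change           0          0
  Equil   1.5005e-05     0.1619
  solve Keq expr → x = 0; check Q = 1.0790e+04

Direction: no net shift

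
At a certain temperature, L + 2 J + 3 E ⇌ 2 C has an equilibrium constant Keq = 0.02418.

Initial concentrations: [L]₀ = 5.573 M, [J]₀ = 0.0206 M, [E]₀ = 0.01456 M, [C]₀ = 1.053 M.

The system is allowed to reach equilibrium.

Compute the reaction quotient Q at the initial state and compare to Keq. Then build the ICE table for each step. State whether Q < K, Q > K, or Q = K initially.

Q₀ = 1.5190e+08; Q > K (proceeds reverse)

Q₀ = 1.5190e+08 vs Keq = 0.02418 ⇒ Q>K, reverse
Step 1:
                    L           J           E           C
  I             5.573      0.0206     0.01456       1.053
  C            0.3628      0.7256       1.088     -0.7256
  E             5.936      0.7462       1.103      0.3274
  solve Keq expr → x = -0.3628; check Q = 0.02418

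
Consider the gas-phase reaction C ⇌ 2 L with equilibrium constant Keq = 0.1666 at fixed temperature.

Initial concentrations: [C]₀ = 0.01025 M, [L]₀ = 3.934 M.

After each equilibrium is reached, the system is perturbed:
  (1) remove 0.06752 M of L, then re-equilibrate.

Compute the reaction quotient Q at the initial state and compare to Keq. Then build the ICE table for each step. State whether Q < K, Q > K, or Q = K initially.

Q₀ = 1510; Q > K (proceeds reverse)

Q₀ = 1510 vs Keq = 0.1666 ⇒ Q>K, reverse
Step 1:
                   C          L
  I          0.01025      3.934
  C              1.7       -3.4
  E             1.71     0.5338
  solve Keq expr → x = -1.7; check Q = 0.1666
Then remove 0.06752 M of L.
Step 2:
                   C          L
  I             1.71     0.4663
  C         -0.03131    0.06261
  E            1.679     0.5289
  solve Keq expr → x = 0.03131; check Q = 0.1666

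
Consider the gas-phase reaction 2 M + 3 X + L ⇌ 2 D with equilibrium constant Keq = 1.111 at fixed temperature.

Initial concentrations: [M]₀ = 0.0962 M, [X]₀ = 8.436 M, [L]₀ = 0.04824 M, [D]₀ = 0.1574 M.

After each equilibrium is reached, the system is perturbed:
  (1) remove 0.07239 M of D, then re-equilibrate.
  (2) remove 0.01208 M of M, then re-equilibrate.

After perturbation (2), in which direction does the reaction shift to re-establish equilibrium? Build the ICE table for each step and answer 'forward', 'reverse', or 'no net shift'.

Q₀ = 0.09244 vs Keq = 1.111 ⇒ Q<K, forward
Step 1:
                    M           X           L           D
  Initial      0.0962       8.436     0.04824      0.1574
  Change     -0.04601    -0.06901      -0.023     0.04601
  Equil       0.05019       8.367     0.02524      0.2034
  solve Keq expr → x = 0.023; check Q = 1.111
Then remove 0.07239 M of D.
Step 2:
                    M           X           L           D
  Initial     0.05019       8.367     0.02524       0.131
  Change     -0.01069    -0.01604   -0.005346     0.01069
  Equil        0.0395       8.351     0.01989      0.1417
  solve Keq expr → x = 0.005346; check Q = 1.111
Then remove 0.01208 M of M.
Step 3:
                    M           X           L           D
  Initial     0.02742       8.351     0.01989      0.1417
  Change     0.007086     0.01063    0.003543   -0.007086
  Equil       0.03451       8.362     0.02343      0.1346
  solve Keq expr → x = -0.003543; check Q = 1.111

Direction: reverse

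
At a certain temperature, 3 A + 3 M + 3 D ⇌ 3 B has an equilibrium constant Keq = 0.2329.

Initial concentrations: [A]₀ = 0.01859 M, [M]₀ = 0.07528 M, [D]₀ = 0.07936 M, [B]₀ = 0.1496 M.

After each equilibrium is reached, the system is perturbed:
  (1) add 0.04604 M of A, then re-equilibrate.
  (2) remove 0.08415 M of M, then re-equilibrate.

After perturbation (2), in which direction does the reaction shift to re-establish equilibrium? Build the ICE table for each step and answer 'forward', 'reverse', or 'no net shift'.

Q₀ = 2.4441e+09 vs Keq = 0.2329 ⇒ Q>K, reverse
Step 1:
                  A         M         D         B
  init      0.01859   0.07528   0.07936    0.1496
  Δ          0.1447    0.1447    0.1447   -0.1447
  eq         0.1632    0.2199     0.224  0.004948
  solve Keq expr → x = -0.04822; check Q = 0.2329
Then add 0.04604 M of A.
Step 2:
                  A         M         D         B
  init       0.2093    0.2199     0.224  0.004948
  Δ       -0.001284 -0.001284 -0.001284  0.001284
  eq          0.208    0.2186    0.2227  0.006232
  solve Keq expr → x = 4.2797e-04; check Q = 0.2329
Then remove 0.08415 M of M.
Step 3:
                  A         M         D         B
  init        0.208    0.1345    0.2227  0.006232
  Δ        0.002252  0.002252  0.002252 -0.002252
  eq         0.2103    0.1368     0.225   0.00398
  solve Keq expr → x = -7.5076e-04; check Q = 0.2329

Direction: reverse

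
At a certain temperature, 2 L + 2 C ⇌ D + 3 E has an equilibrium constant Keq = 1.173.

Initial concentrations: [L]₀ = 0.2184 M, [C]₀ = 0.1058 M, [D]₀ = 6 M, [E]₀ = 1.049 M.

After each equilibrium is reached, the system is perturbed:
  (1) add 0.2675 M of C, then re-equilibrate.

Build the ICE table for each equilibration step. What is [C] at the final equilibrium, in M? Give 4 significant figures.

[C]_eq = 0.814 M

Q₀ = 1.2972e+04 vs Keq = 1.173 ⇒ Q>K, reverse
Step 1:
                   L          C          D          E
  init        0.2184     0.1058          6      1.049
  Δ           0.4822     0.4822    -0.2411    -0.7233
  eq          0.7006      0.588      5.759     0.3257
  solve Keq expr → x = -0.2411; check Q = 1.173
Then add 0.2675 M of C.
Step 2:
                   L          C          D          E
  init        0.7006     0.8555      5.759     0.3257
  Δ         -0.04151   -0.04151    0.02075    0.06226
  eq          0.6591      0.814       5.78      0.388
  solve Keq expr → x = 0.02075; check Q = 1.173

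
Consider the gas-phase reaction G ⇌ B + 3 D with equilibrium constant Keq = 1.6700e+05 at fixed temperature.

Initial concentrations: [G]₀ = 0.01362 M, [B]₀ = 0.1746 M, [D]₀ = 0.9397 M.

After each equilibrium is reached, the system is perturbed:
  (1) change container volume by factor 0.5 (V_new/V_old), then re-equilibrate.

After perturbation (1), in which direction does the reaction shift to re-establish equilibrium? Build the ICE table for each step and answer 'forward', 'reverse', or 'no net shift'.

Q₀ = 10.64 vs Keq = 1.6700e+05 ⇒ Q<K, forward
Step 1:
                  G         B         D
  I         0.01362    0.1746    0.9397
  C        -0.01362   0.01362   0.04086
  E       1.0626e-06    0.1882    0.9806
  solve Keq expr → x = 0.01362; check Q = 1.6700e+05
Then change container volume by factor 0.5 (V_new/V_old).
Step 2:
                  G         B         D
  I       2.1252e-06    0.3764     1.961
  C       1.4874e-05 -1.4874e-05 -4.4623e-05
  E       1.7000e-05    0.3764     1.961
  solve Keq expr → x = -1.4874e-05; check Q = 1.6700e+05

Direction: reverse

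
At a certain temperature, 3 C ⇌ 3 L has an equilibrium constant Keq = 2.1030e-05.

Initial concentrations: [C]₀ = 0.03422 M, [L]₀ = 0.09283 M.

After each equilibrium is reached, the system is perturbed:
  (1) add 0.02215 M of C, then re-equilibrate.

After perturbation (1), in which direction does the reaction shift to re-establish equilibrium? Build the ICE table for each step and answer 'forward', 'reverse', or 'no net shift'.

Q₀ = 19.96 vs Keq = 2.1030e-05 ⇒ Q>K, reverse
Step 1:
                  C         L
  Initial   0.03422   0.09283
  Change    0.08942  -0.08942
  Equil      0.1236  0.003413
  solve Keq expr → x = -0.02981; check Q = 2.1030e-05
Then add 0.02215 M of C.
Step 2:
                  C         L
  Initial    0.1458  0.003413
  Change  -5.9497e-04 5.9497e-04
  Equil      0.1452  0.004008
  solve Keq expr → x = 1.9832e-04; check Q = 2.1030e-05

Direction: forward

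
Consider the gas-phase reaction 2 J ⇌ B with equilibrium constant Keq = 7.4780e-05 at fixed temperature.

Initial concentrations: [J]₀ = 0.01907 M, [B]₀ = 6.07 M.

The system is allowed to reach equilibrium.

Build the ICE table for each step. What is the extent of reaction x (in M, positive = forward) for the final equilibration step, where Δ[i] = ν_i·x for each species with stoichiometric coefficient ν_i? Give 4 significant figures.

x = -6.059 M

Q₀ = 1.6691e+04 vs Keq = 7.4780e-05 ⇒ Q>K, reverse
Step 1:
                   J          B
  init       0.01907       6.07
  Δ            12.12     -6.059
  eq           12.14    0.01102
  solve Keq expr → x = -6.059; check Q = 7.4780e-05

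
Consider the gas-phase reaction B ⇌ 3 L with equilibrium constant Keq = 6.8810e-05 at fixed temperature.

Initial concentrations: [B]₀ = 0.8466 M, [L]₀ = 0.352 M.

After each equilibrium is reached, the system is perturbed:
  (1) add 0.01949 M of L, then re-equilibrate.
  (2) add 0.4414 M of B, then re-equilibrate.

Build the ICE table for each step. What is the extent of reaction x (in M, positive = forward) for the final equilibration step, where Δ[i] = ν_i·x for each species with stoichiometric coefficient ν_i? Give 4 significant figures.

Q₀ = 0.05152 vs Keq = 6.8810e-05 ⇒ Q>K, reverse
Step 1:
                   B          L
  I           0.8466      0.352
  C           0.1039    -0.3117
  E           0.9505    0.04029
  solve Keq expr → x = -0.1039; check Q = 6.8810e-05
Then add 0.01949 M of L.
Step 2:
                   B          L
  I           0.9505    0.05978
  C         0.006466    -0.0194
  E            0.957    0.04038
  solve Keq expr → x = -0.006466; check Q = 6.8810e-05
Then add 0.4414 M of B.
Step 3:
                   B          L
  I            1.398    0.04038
  C        -0.001807   0.005422
  E            1.397     0.0458
  solve Keq expr → x = 0.001807; check Q = 6.8810e-05

x = 0.001807 M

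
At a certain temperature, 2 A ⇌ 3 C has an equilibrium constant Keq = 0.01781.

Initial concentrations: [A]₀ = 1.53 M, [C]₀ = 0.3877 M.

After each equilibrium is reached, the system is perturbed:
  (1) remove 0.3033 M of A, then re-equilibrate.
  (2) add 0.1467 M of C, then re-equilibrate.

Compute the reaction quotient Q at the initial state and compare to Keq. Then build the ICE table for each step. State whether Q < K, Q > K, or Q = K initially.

Q₀ = 0.02489 vs Keq = 0.01781 ⇒ Q>K, reverse
Step 1:
                   A          C
  init          1.53     0.3877
  Δ          0.02481   -0.03721
  eq           1.555     0.3505
  solve Keq expr → x = -0.0124; check Q = 0.01781
Then remove 0.3033 M of A.
Step 2:
                   A          C
  init         1.252     0.3505
  Δ          0.02842   -0.04263
  eq            1.28     0.3079
  solve Keq expr → x = -0.01421; check Q = 0.01781
Then add 0.1467 M of C.
Step 3:
                   A          C
  init          1.28     0.4546
  Δ          0.08845    -0.1327
  eq           1.368     0.3219
  solve Keq expr → x = -0.04423; check Q = 0.01781

Q₀ = 0.02489; Q > K (proceeds reverse)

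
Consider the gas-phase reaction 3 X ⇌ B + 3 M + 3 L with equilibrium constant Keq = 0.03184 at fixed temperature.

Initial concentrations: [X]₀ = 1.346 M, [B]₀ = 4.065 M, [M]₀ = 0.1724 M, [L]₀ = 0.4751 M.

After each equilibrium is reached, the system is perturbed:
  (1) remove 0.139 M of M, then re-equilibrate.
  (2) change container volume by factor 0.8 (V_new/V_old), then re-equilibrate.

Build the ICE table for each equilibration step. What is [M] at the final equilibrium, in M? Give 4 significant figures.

[M]_eq = 0.3041 M

Q₀ = 9.1599e-04 vs Keq = 0.03184 ⇒ Q<K, forward
Step 1:
                  X         B         M         L
  I           1.346     4.065    0.1724    0.4751
  C         -0.1797   0.05988    0.1797    0.1797
  E           1.166     4.125    0.3521    0.6548
  solve Keq expr → x = 0.05988; check Q = 0.03184
Then remove 0.139 M of M.
Step 2:
                  X         B         M         L
  I           1.166     4.125    0.2131    0.6548
  C        -0.07912   0.02637   0.07912   0.07912
  E           1.087     4.151    0.2922    0.7339
  solve Keq expr → x = 0.02637; check Q = 0.03184
Then change container volume by factor 0.8 (V_new/V_old).
Step 3:
                  X         B         M         L
  I           1.359     5.189    0.3652    0.9173
  C         0.06114  -0.02038  -0.06114  -0.06114
  E            1.42     5.169    0.3041    0.8562
  solve Keq expr → x = -0.02038; check Q = 0.03184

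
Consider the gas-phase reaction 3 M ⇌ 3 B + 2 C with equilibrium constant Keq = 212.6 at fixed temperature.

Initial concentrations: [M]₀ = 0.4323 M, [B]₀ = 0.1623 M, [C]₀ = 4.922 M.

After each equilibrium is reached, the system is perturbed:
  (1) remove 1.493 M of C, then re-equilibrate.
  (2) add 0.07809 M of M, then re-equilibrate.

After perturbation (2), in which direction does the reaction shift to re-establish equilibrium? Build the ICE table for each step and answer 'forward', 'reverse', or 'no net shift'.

Direction: forward

Q₀ = 1.282 vs Keq = 212.6 ⇒ Q<K, forward
Step 1:
                  M         B         C
  I          0.4323    0.1623     4.922
  C         -0.2354    0.2354    0.1569
  E          0.1969    0.3977     5.079
  solve Keq expr → x = 0.07847; check Q = 212.6
Then remove 1.493 M of C.
Step 2:
                  M         B         C
  I          0.1969    0.3977     3.586
  C        -0.02885   0.02885   0.01923
  E           0.168    0.4266     3.605
  solve Keq expr → x = 0.009617; check Q = 212.6
Then add 0.07809 M of M.
Step 3:
                  M         B         C
  I          0.2461    0.4266     3.605
  C         -0.0551    0.0551   0.03673
  E           0.191    0.4817     3.642
  solve Keq expr → x = 0.01837; check Q = 212.6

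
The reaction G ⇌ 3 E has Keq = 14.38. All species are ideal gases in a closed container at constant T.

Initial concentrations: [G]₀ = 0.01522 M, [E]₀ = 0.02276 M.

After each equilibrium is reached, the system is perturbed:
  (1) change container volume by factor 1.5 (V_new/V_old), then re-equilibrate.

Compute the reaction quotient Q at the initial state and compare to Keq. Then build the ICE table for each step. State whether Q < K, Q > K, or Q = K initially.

Q₀ = 7.7464e-04 vs Keq = 14.38 ⇒ Q<K, forward
Step 1:
                    G           E
  init        0.01522     0.02276
  Δ           -0.0152     0.04559
  eq       2.2209e-05     0.06835
  solve Keq expr → x = 0.0152; check Q = 14.38
Then change container volume by factor 1.5 (V_new/V_old).
Step 2:
                    G           E
  init     1.4806e-05     0.04557
  Δ       -8.2147e-06  2.4644e-05
  eq       6.5910e-06     0.04559
  solve Keq expr → x = 8.2147e-06; check Q = 14.38

Q₀ = 7.7464e-04; Q < K (proceeds forward)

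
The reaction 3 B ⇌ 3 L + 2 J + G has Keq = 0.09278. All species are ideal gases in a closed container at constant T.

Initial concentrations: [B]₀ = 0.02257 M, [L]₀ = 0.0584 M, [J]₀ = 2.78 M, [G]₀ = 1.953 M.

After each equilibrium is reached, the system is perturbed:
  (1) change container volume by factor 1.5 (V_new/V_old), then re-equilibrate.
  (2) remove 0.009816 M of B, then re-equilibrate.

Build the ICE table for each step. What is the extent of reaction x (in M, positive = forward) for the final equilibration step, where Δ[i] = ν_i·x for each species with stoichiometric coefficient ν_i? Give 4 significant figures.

Q₀ = 261.5 vs Keq = 0.09278 ⇒ Q>K, reverse
Step 1:
                  B         L         J         G
  I         0.02257    0.0584      2.78     1.953
  C         0.04576  -0.04576  -0.03051  -0.01525
  E         0.06833   0.01264     2.749     1.938
  solve Keq expr → x = -0.01525; check Q = 0.09278
Then change container volume by factor 1.5 (V_new/V_old).
Step 2:
                  B         L         J         G
  I         0.04555  0.008428     1.833     1.292
  C       -0.003289  0.003289  0.002192  0.001096
  E         0.04226   0.01172     1.835     1.293
  solve Keq expr → x = 0.001096; check Q = 0.09278
Then remove 0.009816 M of B.
Step 3:
                  B         L         J         G
  I         0.03245   0.01172     1.835     1.293
  C        0.002125 -0.002125 -0.001417 -7.0846e-04
  E         0.03457  0.009591     1.834     1.292
  solve Keq expr → x = -7.0846e-04; check Q = 0.09278

x = -7.0846e-04 M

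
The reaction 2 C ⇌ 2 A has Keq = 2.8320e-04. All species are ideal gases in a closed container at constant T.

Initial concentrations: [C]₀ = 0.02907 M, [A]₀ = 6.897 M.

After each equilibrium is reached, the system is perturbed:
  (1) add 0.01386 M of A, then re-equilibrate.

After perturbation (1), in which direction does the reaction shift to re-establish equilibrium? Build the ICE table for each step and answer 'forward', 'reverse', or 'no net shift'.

Direction: reverse

Q₀ = 5.6290e+04 vs Keq = 2.8320e-04 ⇒ Q>K, reverse
Step 1:
                    C           A
  Initial     0.02907       6.897
  Change        6.782      -6.782
  Equil         6.811      0.1146
  solve Keq expr → x = -3.391; check Q = 2.8320e-04
Then add 0.01386 M of A.
Step 2:
                    C           A
  Initial       6.811      0.1285
  Change      0.01363    -0.01363
  Equil         6.825      0.1149
  solve Keq expr → x = -0.006815; check Q = 2.8320e-04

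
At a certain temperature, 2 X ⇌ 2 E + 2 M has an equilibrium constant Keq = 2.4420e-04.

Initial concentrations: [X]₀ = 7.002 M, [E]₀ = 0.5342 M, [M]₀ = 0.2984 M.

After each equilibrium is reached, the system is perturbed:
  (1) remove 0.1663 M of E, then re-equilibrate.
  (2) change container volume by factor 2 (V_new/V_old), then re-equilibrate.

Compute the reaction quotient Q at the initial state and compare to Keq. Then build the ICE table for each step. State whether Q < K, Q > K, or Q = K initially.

Q₀ = 5.1828e-04 vs Keq = 2.4420e-04 ⇒ Q>K, reverse
Step 1:
                  X         E         M
  I           7.002    0.5342    0.2984
  C         0.06372  -0.06372  -0.06372
  E           7.066    0.4705    0.2347
  solve Keq expr → x = -0.03186; check Q = 2.4420e-04
Then remove 0.1663 M of E.
Step 2:
                  X         E         M
  I           7.066    0.3042    0.2347
  C        -0.06318   0.06318   0.06318
  E           7.003    0.3674    0.2979
  solve Keq expr → x = 0.03159; check Q = 2.4420e-04
Then change container volume by factor 2 (V_new/V_old).
Step 3:
                  X         E         M
  I           3.501    0.1837    0.1489
  C        -0.06603   0.06603   0.06603
  E           3.435    0.2497     0.215
  solve Keq expr → x = 0.03302; check Q = 2.4420e-04

Q₀ = 5.1828e-04; Q > K (proceeds reverse)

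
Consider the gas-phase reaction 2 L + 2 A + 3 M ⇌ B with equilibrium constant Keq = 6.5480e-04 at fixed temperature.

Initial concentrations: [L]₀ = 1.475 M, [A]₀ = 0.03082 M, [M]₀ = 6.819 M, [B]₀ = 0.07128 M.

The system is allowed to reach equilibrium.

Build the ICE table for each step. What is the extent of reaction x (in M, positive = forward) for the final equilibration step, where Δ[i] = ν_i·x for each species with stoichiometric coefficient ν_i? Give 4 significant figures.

Q₀ = 0.1088 vs Keq = 6.5480e-04 ⇒ Q>K, reverse
Step 1:
                  L         A         M         B
  Initial     1.475   0.03082     6.819   0.07128
  Change     0.1175    0.1175    0.1763  -0.05877
  Equil       1.593    0.1484     6.995   0.01251
  solve Keq expr → x = -0.05877; check Q = 6.5480e-04

x = -0.05877 M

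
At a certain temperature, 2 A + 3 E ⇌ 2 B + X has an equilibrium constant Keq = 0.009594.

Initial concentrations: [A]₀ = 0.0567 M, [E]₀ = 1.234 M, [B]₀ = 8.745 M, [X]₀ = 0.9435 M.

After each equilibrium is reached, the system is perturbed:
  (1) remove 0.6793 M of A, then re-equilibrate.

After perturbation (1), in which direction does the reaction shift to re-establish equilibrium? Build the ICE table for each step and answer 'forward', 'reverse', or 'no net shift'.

Direction: reverse

Q₀ = 1.1944e+04 vs Keq = 0.009594 ⇒ Q>K, reverse
Step 1:
                   A          E          B          X
  I           0.0567      1.234      8.745     0.9435
  C            1.803      2.704     -1.803    -0.9014
  E             1.86      3.938      6.942    0.04205
  solve Keq expr → x = -0.9014; check Q = 0.009594
Then remove 0.6793 M of A.
Step 2:
                   A          E          B          X
  I             1.18      3.938      6.942    0.04205
  C          0.04516    0.06774   -0.04516   -0.02258
  E            1.225      4.006      6.897    0.01947
  solve Keq expr → x = -0.02258; check Q = 0.009594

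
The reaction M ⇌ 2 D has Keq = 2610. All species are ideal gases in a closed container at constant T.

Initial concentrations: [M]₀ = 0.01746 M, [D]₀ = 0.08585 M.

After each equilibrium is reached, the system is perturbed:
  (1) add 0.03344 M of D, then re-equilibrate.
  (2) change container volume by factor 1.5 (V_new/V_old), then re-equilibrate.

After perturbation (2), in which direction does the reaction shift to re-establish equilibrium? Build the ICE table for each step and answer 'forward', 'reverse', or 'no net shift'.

Q₀ = 0.4221 vs Keq = 2610 ⇒ Q<K, forward
Step 1:
                  M         D
  I         0.01746   0.08585
  C        -0.01745   0.03491
  E       5.5872e-06    0.1208
  solve Keq expr → x = 0.01745; check Q = 2610
Then add 0.03344 M of D.
Step 2:
                  M         D
  I       5.5872e-06    0.1542
  C       3.5220e-06 -7.0440e-06
  E       9.1092e-06    0.1542
  solve Keq expr → x = -3.5220e-06; check Q = 2610
Then change container volume by factor 1.5 (V_new/V_old).
Step 3:
                  M         D
  I       6.0728e-06    0.1028
  C       -2.0240e-06 4.0479e-06
  E       4.0489e-06    0.1028
  solve Keq expr → x = 2.0240e-06; check Q = 2610

Direction: forward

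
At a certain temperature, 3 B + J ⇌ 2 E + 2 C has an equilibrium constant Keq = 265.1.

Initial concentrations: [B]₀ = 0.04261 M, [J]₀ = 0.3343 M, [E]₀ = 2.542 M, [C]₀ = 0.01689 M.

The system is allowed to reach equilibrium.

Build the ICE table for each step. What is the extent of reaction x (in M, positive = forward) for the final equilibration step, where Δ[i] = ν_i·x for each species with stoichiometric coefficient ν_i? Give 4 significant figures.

x = 0.002955 M

Q₀ = 71.28 vs Keq = 265.1 ⇒ Q<K, forward
Step 1:
                  B         J         E         C
  Initial   0.04261    0.3343     2.542   0.01689
  Change  -0.008866 -0.002955  0.005911  0.005911
  Equil     0.03374    0.3313     2.548    0.0228
  solve Keq expr → x = 0.002955; check Q = 265.1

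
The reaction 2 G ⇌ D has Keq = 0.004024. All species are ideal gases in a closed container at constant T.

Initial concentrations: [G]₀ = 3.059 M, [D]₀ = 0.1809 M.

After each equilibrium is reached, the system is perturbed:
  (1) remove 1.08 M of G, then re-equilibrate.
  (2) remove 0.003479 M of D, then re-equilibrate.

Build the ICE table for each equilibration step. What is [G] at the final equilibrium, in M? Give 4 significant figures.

[G]_eq = 2.292 M

Q₀ = 0.01933 vs Keq = 0.004024 ⇒ Q>K, reverse
Step 1:
                    G           D
  Initial       3.059      0.1809
  Change       0.2725     -0.1362
  Equil         3.331     0.04466
  solve Keq expr → x = -0.1362; check Q = 0.004024
Then remove 1.08 M of G.
Step 2:
                    G           D
  Initial       2.251     0.04466
  Change      0.04681    -0.02341
  Equil         2.298     0.02126
  solve Keq expr → x = -0.02341; check Q = 0.004024
Then remove 0.003479 M of D.
Step 3:
                    G           D
  Initial       2.298     0.01778
  Change     -0.00671    0.003355
  Equil         2.292     0.02113
  solve Keq expr → x = 0.003355; check Q = 0.004024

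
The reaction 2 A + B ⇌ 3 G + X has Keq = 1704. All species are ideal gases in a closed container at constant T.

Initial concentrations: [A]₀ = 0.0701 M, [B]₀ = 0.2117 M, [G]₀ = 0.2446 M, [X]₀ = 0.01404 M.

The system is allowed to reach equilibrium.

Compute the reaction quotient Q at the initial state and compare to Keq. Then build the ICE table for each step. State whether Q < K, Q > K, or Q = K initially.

Q₀ = 0.1975; Q < K (proceeds forward)

Q₀ = 0.1975 vs Keq = 1704 ⇒ Q<K, forward
Step 1:
                    A           B           G           X
  Initial      0.0701      0.2117      0.2446     0.01404
  Change     -0.06755    -0.03377      0.1013     0.03377
  Equil      0.002555      0.1779      0.3459     0.04781
  solve Keq expr → x = 0.03377; check Q = 1704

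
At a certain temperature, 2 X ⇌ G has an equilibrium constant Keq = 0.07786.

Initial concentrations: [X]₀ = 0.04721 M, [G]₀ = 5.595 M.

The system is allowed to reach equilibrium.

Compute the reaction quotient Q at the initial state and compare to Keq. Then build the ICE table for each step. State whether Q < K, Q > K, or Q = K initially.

Q₀ = 2510; Q > K (proceeds reverse)

Q₀ = 2510 vs Keq = 0.07786 ⇒ Q>K, reverse
Step 1:
                    X           G
  Initial     0.04721       5.595
  Change        5.823      -2.912
  Equil         5.871       2.683
  solve Keq expr → x = -2.912; check Q = 0.07786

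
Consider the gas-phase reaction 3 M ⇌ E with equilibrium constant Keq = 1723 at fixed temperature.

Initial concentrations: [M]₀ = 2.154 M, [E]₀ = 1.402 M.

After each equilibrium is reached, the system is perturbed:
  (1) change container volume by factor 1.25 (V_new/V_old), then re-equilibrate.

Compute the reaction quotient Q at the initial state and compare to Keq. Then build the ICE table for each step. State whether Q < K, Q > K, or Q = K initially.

Q₀ = 0.1403; Q < K (proceeds forward)

Q₀ = 0.1403 vs Keq = 1723 ⇒ Q<K, forward
Step 1:
                   M          E
  Initial      2.154      1.402
  Change      -2.047     0.6825
  Equil       0.1066      2.084
  solve Keq expr → x = 0.6825; check Q = 1723
Then change container volume by factor 1.25 (V_new/V_old).
Step 2:
                   M          E
  Initial    0.08524      1.668
  Change     0.01358  -0.004528
  Equil      0.09883      1.663
  solve Keq expr → x = -0.004528; check Q = 1723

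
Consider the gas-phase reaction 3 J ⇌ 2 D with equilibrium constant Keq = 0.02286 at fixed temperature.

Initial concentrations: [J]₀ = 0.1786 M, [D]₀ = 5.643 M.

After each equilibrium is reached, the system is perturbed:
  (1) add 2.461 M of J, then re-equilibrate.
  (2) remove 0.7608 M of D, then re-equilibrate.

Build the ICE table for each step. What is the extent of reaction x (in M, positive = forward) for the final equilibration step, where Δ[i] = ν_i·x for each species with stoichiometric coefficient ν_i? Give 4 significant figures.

Q₀ = 5590 vs Keq = 0.02286 ⇒ Q>K, reverse
Step 1:
                  J         D
  I          0.1786     5.643
  C           5.442    -3.628
  E           5.621     2.015
  solve Keq expr → x = -1.814; check Q = 0.02286
Then add 2.461 M of J.
Step 2:
                  J         D
  I           8.082     2.015
  C          -1.132     0.755
  E           6.949      2.77
  solve Keq expr → x = 0.3775; check Q = 0.02286
Then remove 0.7608 M of D.
Step 3:
                  J         D
  I           6.949     2.009
  C          -0.608    0.4054
  E           6.341     2.414
  solve Keq expr → x = 0.2027; check Q = 0.02286

x = 0.2027 M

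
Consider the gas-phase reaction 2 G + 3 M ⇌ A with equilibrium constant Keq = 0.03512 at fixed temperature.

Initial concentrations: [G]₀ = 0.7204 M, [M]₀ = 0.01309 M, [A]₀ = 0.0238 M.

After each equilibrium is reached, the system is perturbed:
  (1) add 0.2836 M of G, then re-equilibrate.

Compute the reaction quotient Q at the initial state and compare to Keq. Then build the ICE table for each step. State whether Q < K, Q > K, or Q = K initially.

Q₀ = 2.0446e+04 vs Keq = 0.03512 ⇒ Q>K, reverse
Step 1:
                   G          M          A
  init        0.7204    0.01309     0.0238
  Δ          0.04758    0.07136   -0.02379
  eq           0.768    0.08445 1.2476e-05
  solve Keq expr → x = -0.02379; check Q = 0.03512
Then add 0.2836 M of G.
Step 2:
                   G          M          A
  init         1.052    0.08445 1.2476e-05
  Δ       -2.1776e-05 -3.2664e-05 1.0888e-05
  eq           1.052    0.08442 2.3364e-05
  solve Keq expr → x = 1.0888e-05; check Q = 0.03512

Q₀ = 2.0446e+04; Q > K (proceeds reverse)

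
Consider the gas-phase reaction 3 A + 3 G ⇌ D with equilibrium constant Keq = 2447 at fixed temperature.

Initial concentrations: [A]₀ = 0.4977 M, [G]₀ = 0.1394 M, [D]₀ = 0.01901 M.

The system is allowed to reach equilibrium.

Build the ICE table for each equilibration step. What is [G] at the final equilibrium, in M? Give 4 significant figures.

Q₀ = 56.92 vs Keq = 2447 ⇒ Q<K, forward
Step 1:
                  A         G         D
  I          0.4977    0.1394   0.01901
  C        -0.07685  -0.07685   0.02562
  E          0.4208   0.06255   0.04463
  solve Keq expr → x = 0.02562; check Q = 2447

[G]_eq = 0.06255 M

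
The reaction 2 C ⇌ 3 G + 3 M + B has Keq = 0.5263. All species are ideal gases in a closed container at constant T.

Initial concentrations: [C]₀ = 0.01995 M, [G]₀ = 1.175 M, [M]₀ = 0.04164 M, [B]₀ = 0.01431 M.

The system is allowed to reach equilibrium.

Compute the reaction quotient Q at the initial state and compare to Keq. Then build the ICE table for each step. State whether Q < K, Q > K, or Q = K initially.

Q₀ = 0.004211 vs Keq = 0.5263 ⇒ Q<K, forward
Step 1:
                   C          G          M          B
  Initial    0.01995      1.175    0.04164    0.01431
  Change    -0.01551    0.02326    0.02326   0.007755
  Equil     0.004441      1.198     0.0649    0.02206
  solve Keq expr → x = 0.007755; check Q = 0.5263

Q₀ = 0.004211; Q < K (proceeds forward)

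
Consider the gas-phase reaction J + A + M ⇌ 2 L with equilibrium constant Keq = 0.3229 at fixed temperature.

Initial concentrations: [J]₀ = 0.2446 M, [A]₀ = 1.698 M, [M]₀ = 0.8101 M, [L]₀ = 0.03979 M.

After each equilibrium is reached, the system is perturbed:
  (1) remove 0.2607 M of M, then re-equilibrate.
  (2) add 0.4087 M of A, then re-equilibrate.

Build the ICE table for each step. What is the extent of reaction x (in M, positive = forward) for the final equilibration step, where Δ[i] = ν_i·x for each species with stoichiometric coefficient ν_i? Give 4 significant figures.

x = 0.008024 M

Q₀ = 0.004706 vs Keq = 0.3229 ⇒ Q<K, forward
Step 1:
                    J           A           M           L
  init         0.2446       1.698      0.8101     0.03979
  Δ          -0.09683    -0.09683    -0.09683      0.1937
  eq           0.1478       1.601      0.7133      0.2334
  solve Keq expr → x = 0.09683; check Q = 0.3229
Then remove 0.2607 M of M.
Step 2:
                    J           A           M           L
  init         0.1478       1.601      0.4526      0.2334
  Δ           0.01644     0.01644     0.01644    -0.03287
  eq           0.1642       1.618       0.469      0.2006
  solve Keq expr → x = -0.01644; check Q = 0.3229
Then add 0.4087 M of A.
Step 3:
                    J           A           M           L
  init         0.1642       2.026       0.469      0.2006
  Δ         -0.008024   -0.008024   -0.008024     0.01605
  eq           0.1562       2.018       0.461      0.2166
  solve Keq expr → x = 0.008024; check Q = 0.3229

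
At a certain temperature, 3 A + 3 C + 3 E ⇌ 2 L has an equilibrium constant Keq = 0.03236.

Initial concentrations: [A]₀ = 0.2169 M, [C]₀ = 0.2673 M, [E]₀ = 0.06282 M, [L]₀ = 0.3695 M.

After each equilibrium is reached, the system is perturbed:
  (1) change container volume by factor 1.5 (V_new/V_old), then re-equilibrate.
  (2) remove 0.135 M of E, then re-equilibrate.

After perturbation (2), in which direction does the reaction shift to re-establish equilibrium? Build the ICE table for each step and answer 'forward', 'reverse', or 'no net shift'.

Q₀ = 2.8259e+06 vs Keq = 0.03236 ⇒ Q>K, reverse
Step 1:
                  A         C         E         L
  init       0.2169    0.2673   0.06282    0.3695
  Δ          0.5059    0.5059    0.5059   -0.3373
  eq         0.7228    0.7732    0.5687   0.03223
  solve Keq expr → x = -0.1686; check Q = 0.03236
Then change container volume by factor 1.5 (V_new/V_old).
Step 2:
                  A         C         E         L
  init       0.4819    0.5155    0.3791   0.02149
  Δ         0.02252   0.02252   0.02252  -0.01502
  eq         0.5044     0.538    0.4017  0.006473
  solve Keq expr → x = -0.007508; check Q = 0.03236
Then remove 0.135 M of E.
Step 3:
                  A         C         E         L
  init       0.5044     0.538    0.2667  0.006473
  Δ        0.004201  0.004201  0.004201 -0.002801
  eq         0.5086    0.5422    0.2709  0.003672
  solve Keq expr → x = -0.0014; check Q = 0.03236

Direction: reverse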